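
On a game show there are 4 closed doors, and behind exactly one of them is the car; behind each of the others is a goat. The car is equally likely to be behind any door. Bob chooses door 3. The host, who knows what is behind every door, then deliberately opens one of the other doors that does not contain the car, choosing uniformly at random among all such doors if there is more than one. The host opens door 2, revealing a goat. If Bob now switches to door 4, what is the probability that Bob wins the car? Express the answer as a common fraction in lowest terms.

3/8

Condition on the true location of the car.
If it is behind either of doors 1 and 4 (prior 1/4 each): the host has 2 equally likely choices, so probability 1/2; weight (1/4)·(1/2) = 1/8 each.
If it is behind door 2 (prior 1/4): the host opened door 2, so this case is ruled out; weight (1/4)·0 = 0.
If it is behind door 3 (prior 1/4): the host has 3 equally likely choices, so probability 1/3; weight (1/4)·(1/3) = 1/12.
The weights sum to 1/3.
So P(the car behind door 4 | the host opened door 2) = (1/8) / (1/3) = 3/8.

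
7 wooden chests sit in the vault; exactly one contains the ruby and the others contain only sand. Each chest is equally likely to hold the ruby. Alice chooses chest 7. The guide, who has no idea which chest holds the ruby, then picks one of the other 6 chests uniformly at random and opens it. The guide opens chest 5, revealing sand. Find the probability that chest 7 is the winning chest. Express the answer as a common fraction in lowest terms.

1/6

Condition on the true location of the ruby.
If it is in any of chests 1, 2, 3, 4, 6, and 7 (prior 1/7 each): the guide picks chest 5 with probability 1/6 regardless, and it is not the prize; weight (1/7)·(1/6) = 1/42 each.
If it is in chest 5 (prior 1/7): the guide opened chest 5, so this case is ruled out; weight (1/7)·0 = 0.
The weights sum to 1/7.
So P(the ruby in chest 7 | the guide opened chest 5) = (1/42) / (1/7) = 1/6.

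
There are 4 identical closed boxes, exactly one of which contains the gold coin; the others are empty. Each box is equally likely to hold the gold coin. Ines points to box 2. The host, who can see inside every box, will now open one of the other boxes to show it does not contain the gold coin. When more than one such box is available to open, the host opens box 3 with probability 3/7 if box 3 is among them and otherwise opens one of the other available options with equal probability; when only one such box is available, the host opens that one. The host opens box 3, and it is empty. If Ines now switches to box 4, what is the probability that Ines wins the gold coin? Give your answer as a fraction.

Condition on the true location of the gold coin.
If it is in any of boxes 1, 2, and 4 (prior 1/4 each): box 3 is available, opened with probability 3/7; weight (1/4)·(3/7) = 3/28 each.
If it is in box 3 (prior 1/4): the host opened box 3, so this case is ruled out; weight (1/4)·0 = 0.
The weights sum to 9/28.
So P(the gold coin in box 4 | the host opened box 3) = (3/28) / (9/28) = 1/3.

1/3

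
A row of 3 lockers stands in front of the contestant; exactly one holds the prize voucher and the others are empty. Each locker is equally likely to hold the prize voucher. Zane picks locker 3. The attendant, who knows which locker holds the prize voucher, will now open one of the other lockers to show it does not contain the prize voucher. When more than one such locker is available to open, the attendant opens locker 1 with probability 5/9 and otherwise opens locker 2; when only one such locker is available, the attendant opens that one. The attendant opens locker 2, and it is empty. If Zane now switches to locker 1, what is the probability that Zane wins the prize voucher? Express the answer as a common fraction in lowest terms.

Condition on the true location of the prize voucher.
If it is in locker 1 (prior 1/3): only locker 2 is available, probability 1; weight (1/3)·1 = 1/3.
If it is in locker 2 (prior 1/3): the attendant opened locker 2, so this case is ruled out; weight (1/3)·0 = 0.
If it is in locker 3 (prior 1/3): locker 1 is available but not opened, probability 4/9; weight (1/3)·(4/9) = 4/27.
The weights sum to 13/27.
So P(the prize voucher in locker 1 | the attendant opened locker 2) = (1/3) / (13/27) = 9/13.

9/13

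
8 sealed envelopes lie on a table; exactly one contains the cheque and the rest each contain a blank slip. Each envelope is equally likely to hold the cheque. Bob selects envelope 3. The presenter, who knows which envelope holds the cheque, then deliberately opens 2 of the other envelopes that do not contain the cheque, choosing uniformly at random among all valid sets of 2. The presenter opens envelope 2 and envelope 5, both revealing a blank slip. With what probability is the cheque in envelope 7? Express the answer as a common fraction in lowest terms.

7/40

Consider each possible location of the cheque in turn.
If it is in any of envelopes 1, 4, 6, 7, and 8 (prior 1/8 each): the presenter has 15 equally likely choices, so probability 1/15; weight (1/8)·(1/15) = 1/120 each.
If it is in either of envelopes 2 and 5 (prior 1/8 each): that envelope was opened and seen not to hold the prize — ruled out; weight (1/8)·0 = 0 each.
If it is in envelope 3 (prior 1/8): the presenter has 21 equally likely choices, so probability 1/21; weight (1/8)·(1/21) = 1/168.
The weights sum to 1/21.
So P(the cheque in envelope 7 | the presenter opened envelope 2 and envelope 5) = (1/120) / (1/21) = 7/40.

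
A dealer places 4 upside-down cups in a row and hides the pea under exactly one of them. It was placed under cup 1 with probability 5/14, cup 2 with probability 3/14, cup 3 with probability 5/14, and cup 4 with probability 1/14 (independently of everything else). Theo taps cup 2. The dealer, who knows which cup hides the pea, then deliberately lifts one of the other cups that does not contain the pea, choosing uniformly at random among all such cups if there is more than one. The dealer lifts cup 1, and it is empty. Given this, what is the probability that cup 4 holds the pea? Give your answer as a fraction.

Apply Bayes' rule, conditioning on where the pea actually is.
If it is under cup 1 (prior 5/14): the dealer opened cup 1, so this case is ruled out; weight (5/14)·0 = 0.
If it is under cup 2 (prior 3/14): the dealer has 3 equally likely choices, so probability 1/3; weight (3/14)·(1/3) = 1/14.
If it is under cup 3 (prior 5/14): the dealer has 2 equally likely choices, so probability 1/2; weight (5/14)·(1/2) = 5/28.
If it is under cup 4 (prior 1/14): the dealer has 2 equally likely choices, so probability 1/2; weight (1/14)·(1/2) = 1/28.
The weights sum to 2/7.
So P(the pea under cup 4 | the dealer opened cup 1) = (1/28) / (2/7) = 1/8.

1/8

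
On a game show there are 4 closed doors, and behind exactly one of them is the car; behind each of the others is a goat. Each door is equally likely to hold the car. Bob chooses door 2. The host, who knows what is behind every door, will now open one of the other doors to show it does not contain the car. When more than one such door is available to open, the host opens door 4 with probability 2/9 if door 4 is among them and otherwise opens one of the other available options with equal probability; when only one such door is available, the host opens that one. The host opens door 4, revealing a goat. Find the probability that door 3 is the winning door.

1/3

Consider each possible location of the car in turn.
If it is behind any of doors 1, 2, and 3 (prior 1/4 each): door 4 is available, opened with probability 2/9; weight (1/4)·(2/9) = 1/18 each.
If it is behind door 4 (prior 1/4): the host opened door 4, so this case is ruled out; weight (1/4)·0 = 0.
The weights sum to 1/6.
So P(the car behind door 3 | the host opened door 4) = (1/18) / (1/6) = 1/3.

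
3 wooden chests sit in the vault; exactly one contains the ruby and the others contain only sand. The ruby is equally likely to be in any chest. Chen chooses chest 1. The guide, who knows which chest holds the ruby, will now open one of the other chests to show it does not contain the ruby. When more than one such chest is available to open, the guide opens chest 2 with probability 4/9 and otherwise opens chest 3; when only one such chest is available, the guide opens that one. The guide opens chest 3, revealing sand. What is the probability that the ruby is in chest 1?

Apply Bayes' rule, conditioning on where the ruby actually is.
If it is in chest 1 (prior 1/3): chest 2 is available but not opened, probability 5/9; weight (1/3)·(5/9) = 5/27.
If it is in chest 2 (prior 1/3): only chest 3 is available, probability 1; weight (1/3)·1 = 1/3.
If it is in chest 3 (prior 1/3): the guide opened chest 3, so this case is ruled out; weight (1/3)·0 = 0.
The weights sum to 14/27.
So P(the ruby in chest 1 | the guide opened chest 3) = (5/27) / (14/27) = 5/14.

5/14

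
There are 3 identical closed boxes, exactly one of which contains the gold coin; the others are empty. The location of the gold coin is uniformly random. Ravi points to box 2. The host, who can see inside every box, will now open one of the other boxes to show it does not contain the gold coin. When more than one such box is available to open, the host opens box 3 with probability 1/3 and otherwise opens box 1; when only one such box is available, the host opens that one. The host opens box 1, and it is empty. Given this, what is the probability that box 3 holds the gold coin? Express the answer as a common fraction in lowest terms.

Apply Bayes' rule, conditioning on where the gold coin actually is.
If it is in box 1 (prior 1/3): the host opened box 1, so this case is ruled out; weight (1/3)·0 = 0.
If it is in box 2 (prior 1/3): box 3 is available but not opened, probability 2/3; weight (1/3)·(2/3) = 2/9.
If it is in box 3 (prior 1/3): only box 1 is available, probability 1; weight (1/3)·1 = 1/3.
The weights sum to 5/9.
So P(the gold coin in box 3 | the host opened box 1) = (1/3) / (5/9) = 3/5.

3/5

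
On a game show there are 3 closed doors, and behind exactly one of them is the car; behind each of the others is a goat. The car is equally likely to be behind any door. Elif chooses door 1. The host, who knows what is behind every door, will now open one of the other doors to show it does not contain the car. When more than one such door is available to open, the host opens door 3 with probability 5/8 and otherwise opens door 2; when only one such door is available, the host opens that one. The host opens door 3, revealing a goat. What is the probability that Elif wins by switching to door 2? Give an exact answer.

Consider each possible location of the car in turn.
If it is behind door 1 (prior 1/3): door 3 is available, opened with probability 5/8; weight (1/3)·(5/8) = 5/24.
If it is behind door 2 (prior 1/3): only door 3 is available, probability 1; weight (1/3)·1 = 1/3.
If it is behind door 3 (prior 1/3): the host opened door 3, so this case is ruled out; weight (1/3)·0 = 0.
The weights sum to 13/24.
So P(the car behind door 2 | the host opened door 3) = (1/3) / (13/24) = 8/13.

8/13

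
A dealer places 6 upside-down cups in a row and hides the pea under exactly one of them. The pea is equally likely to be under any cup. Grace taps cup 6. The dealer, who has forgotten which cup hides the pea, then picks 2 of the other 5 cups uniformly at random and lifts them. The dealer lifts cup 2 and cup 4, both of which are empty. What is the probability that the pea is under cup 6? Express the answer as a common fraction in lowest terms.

Apply Bayes' rule, conditioning on where the pea actually is.
If it is under any of cups 1, 3, 5, and 6 (prior 1/6 each): the dealer picks exactly this set with probability 1/10 regardless, and none is the prize; weight (1/6)·(1/10) = 1/60 each.
If it is under either of cups 2 and 4 (prior 1/6 each): that cup was opened and seen not to hold the prize — ruled out; weight (1/6)·0 = 0 each.
The weights sum to 1/15.
So P(the pea under cup 6 | the dealer opened cup 2 and cup 4) = (1/60) / (1/15) = 1/4.

1/4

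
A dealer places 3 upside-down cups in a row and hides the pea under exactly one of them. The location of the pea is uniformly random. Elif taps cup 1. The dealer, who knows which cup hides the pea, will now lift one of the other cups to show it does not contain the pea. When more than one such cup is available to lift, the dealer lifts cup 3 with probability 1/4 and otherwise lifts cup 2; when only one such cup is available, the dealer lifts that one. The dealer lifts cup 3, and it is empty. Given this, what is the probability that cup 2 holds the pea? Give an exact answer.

Consider each possible location of the pea in turn.
If it is under cup 1 (prior 1/3): cup 3 is available, opened with probability 1/4; weight (1/3)·(1/4) = 1/12.
If it is under cup 2 (prior 1/3): only cup 3 is available, probability 1; weight (1/3)·1 = 1/3.
If it is under cup 3 (prior 1/3): the dealer opened cup 3, so this case is ruled out; weight (1/3)·0 = 0.
The weights sum to 5/12.
So P(the pea under cup 2 | the dealer opened cup 3) = (1/3) / (5/12) = 4/5.

4/5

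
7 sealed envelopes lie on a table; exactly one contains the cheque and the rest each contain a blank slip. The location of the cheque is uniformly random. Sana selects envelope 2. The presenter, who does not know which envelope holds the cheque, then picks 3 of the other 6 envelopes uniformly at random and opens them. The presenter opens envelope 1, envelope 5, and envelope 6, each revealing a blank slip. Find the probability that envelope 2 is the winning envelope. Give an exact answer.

Apply Bayes' rule, conditioning on where the cheque actually is.
If it is in any of envelopes 1, 5, and 6 (prior 1/7 each): that envelope was opened and seen not to hold the prize — ruled out; weight (1/7)·0 = 0 each.
If it is in any of envelopes 2, 3, 4, and 7 (prior 1/7 each): the presenter picks exactly this set with probability 1/20 regardless, and none is the prize; weight (1/7)·(1/20) = 1/140 each.
The weights sum to 1/35.
So P(the cheque in envelope 2 | the presenter opened envelope 1, envelope 5, and envelope 6) = (1/140) / (1/35) = 1/4.

1/4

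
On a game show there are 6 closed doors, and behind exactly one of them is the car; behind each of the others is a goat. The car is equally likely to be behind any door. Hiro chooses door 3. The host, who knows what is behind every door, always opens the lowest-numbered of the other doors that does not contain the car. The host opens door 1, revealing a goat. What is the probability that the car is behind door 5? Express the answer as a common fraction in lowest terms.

1/5

Apply Bayes' rule, conditioning on where the car actually is.
If it is behind door 1 (prior 1/6): the host opened door 1, so this case is ruled out; weight (1/6)·0 = 0.
If it is behind any of doors 2, 3, 4, 5, and 6 (prior 1/6 each): door 1 is the lowest-numbered option available, probability 1; weight (1/6)·1 = 1/6 each.
The weights sum to 5/6.
So P(the car behind door 5 | the host opened door 1) = (1/6) / (5/6) = 1/5.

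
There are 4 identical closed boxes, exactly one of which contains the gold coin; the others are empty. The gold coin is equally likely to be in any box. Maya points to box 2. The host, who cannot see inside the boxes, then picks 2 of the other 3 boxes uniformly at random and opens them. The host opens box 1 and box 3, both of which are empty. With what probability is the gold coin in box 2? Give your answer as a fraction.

Consider each possible location of the gold coin in turn.
If it is in either of boxes 1 and 3 (prior 1/4 each): that box was opened and seen not to hold the prize — ruled out; weight (1/4)·0 = 0 each.
If it is in either of boxes 2 and 4 (prior 1/4 each): the host picks exactly this set with probability 1/3 regardless, and none is the prize; weight (1/4)·(1/3) = 1/12 each.
The weights sum to 1/6.
So P(the gold coin in box 2 | the host opened box 1 and box 3) = (1/12) / (1/6) = 1/2.

1/2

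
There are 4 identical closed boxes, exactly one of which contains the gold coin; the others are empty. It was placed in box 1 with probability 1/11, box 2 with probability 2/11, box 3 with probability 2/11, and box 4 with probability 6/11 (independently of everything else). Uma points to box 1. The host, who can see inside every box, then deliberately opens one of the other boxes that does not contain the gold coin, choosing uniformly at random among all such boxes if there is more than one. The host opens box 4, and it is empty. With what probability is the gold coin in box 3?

Consider each possible location of the gold coin in turn.
If it is in box 1 (prior 1/11): the host has 3 equally likely choices, so probability 1/3; weight (1/11)·(1/3) = 1/33.
If it is in either of boxes 2 and 3 (prior 2/11 each): the host has 2 equally likely choices, so probability 1/2; weight (2/11)·(1/2) = 1/11 each.
If it is in box 4 (prior 6/11): the host opened box 4, so this case is ruled out; weight (6/11)·0 = 0.
The weights sum to 7/33.
So P(the gold coin in box 3 | the host opened box 4) = (1/11) / (7/33) = 3/7.

3/7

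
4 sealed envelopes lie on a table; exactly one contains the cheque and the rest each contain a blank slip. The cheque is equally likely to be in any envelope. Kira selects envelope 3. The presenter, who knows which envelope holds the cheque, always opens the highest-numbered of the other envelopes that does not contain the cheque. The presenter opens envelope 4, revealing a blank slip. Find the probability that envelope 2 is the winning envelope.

1/3

Apply Bayes' rule, conditioning on where the cheque actually is.
If it is in any of envelopes 1, 2, and 3 (prior 1/4 each): envelope 4 is the highest-numbered option available, probability 1; weight (1/4)·1 = 1/4 each.
If it is in envelope 4 (prior 1/4): the presenter opened envelope 4, so this case is ruled out; weight (1/4)·0 = 0.
The weights sum to 3/4.
So P(the cheque in envelope 2 | the presenter opened envelope 4) = (1/4) / (3/4) = 1/3.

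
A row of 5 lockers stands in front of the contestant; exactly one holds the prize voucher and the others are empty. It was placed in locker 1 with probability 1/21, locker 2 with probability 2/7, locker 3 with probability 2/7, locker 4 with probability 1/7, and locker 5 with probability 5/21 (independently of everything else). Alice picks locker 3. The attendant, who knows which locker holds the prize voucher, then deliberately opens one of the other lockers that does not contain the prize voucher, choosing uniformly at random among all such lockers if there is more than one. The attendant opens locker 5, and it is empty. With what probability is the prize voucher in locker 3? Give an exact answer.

Consider each possible location of the prize voucher in turn.
If it is in locker 1 (prior 1/21): the attendant has 3 equally likely choices, so probability 1/3; weight (1/21)·(1/3) = 1/63.
If it is in locker 2 (prior 2/7): the attendant has 3 equally likely choices, so probability 1/3; weight (2/7)·(1/3) = 2/21.
If it is in locker 3 (prior 2/7): the attendant has 4 equally likely choices, so probability 1/4; weight (2/7)·(1/4) = 1/14.
If it is in locker 4 (prior 1/7): the attendant has 3 equally likely choices, so probability 1/3; weight (1/7)·(1/3) = 1/21.
If it is in locker 5 (prior 5/21): the attendant opened locker 5, so this case is ruled out; weight (5/21)·0 = 0.
The weights sum to 29/126.
So P(the prize voucher in locker 3 | the attendant opened locker 5) = (1/14) / (29/126) = 9/29.

9/29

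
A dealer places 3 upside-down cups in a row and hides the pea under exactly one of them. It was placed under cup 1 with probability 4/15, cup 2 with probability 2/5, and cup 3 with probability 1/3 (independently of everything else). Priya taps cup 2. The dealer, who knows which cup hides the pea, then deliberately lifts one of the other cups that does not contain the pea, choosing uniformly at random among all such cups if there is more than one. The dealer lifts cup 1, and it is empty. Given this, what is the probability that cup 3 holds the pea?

5/8

Condition on the true location of the pea.
If it is under cup 1 (prior 4/15): the dealer opened cup 1, so this case is ruled out; weight (4/15)·0 = 0.
If it is under cup 2 (prior 2/5): the dealer has 2 equally likely choices, so probability 1/2; weight (2/5)·(1/2) = 1/5.
If it is under cup 3 (prior 1/3): the dealer has no choice, probability 1; weight (1/3)·1 = 1/3.
The weights sum to 8/15.
So P(the pea under cup 3 | the dealer opened cup 1) = (1/3) / (8/15) = 5/8.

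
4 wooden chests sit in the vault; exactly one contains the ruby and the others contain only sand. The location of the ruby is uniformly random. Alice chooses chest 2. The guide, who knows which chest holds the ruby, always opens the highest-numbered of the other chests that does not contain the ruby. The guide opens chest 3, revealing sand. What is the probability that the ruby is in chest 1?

Condition on the true location of the ruby.
If it is in either of chests 1 and 2 (prior 1/4 each): the guide would have opened chest 4 instead, probability 0; weight (1/4)·0 = 0 each.
If it is in chest 3 (prior 1/4): the guide opened chest 3, so this case is ruled out; weight (1/4)·0 = 0.
If it is in chest 4 (prior 1/4): chest 3 is the highest-numbered option available, probability 1; weight (1/4)·1 = 1/4.
The weights sum to 1/4.
So P(the ruby in chest 1 | the guide opened chest 3) = 0 / (1/4) = 0.

0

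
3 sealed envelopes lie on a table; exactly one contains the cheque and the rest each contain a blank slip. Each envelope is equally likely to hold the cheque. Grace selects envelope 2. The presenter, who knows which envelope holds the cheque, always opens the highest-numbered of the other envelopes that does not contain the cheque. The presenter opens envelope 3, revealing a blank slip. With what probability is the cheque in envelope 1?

1/2

Apply Bayes' rule, conditioning on where the cheque actually is.
If it is in either of envelopes 1 and 2 (prior 1/3 each): envelope 3 is the highest-numbered option available, probability 1; weight (1/3)·1 = 1/3 each.
If it is in envelope 3 (prior 1/3): the presenter opened envelope 3, so this case is ruled out; weight (1/3)·0 = 0.
The weights sum to 2/3.
So P(the cheque in envelope 1 | the presenter opened envelope 3) = (1/3) / (2/3) = 1/2.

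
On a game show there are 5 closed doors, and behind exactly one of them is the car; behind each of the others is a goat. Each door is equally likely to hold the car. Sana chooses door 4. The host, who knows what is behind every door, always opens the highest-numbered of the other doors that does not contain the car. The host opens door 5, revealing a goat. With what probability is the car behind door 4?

1/4

Condition on the true location of the car.
If it is behind any of doors 1, 2, 3, and 4 (prior 1/5 each): door 5 is the highest-numbered option available, probability 1; weight (1/5)·1 = 1/5 each.
If it is behind door 5 (prior 1/5): the host opened door 5, so this case is ruled out; weight (1/5)·0 = 0.
The weights sum to 4/5.
So P(the car behind door 4 | the host opened door 5) = (1/5) / (4/5) = 1/4.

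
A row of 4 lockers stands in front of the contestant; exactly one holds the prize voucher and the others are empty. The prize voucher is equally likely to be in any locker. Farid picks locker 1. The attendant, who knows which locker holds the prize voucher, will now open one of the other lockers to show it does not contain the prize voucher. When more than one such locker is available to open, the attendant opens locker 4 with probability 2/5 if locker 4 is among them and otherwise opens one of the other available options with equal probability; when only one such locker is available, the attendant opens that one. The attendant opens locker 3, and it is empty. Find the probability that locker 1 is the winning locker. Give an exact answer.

Apply Bayes' rule, conditioning on where the prize voucher actually is.
If it is in locker 1 (prior 1/4): locker 4 is available but not opened; locker 3 gets probability (1 − 2/5)/2 = 3/10; weight (1/4)·(3/10) = 3/40.
If it is in locker 2 (prior 1/4): locker 4 is available but not opened, probability 3/5; weight (1/4)·(3/5) = 3/20.
If it is in locker 3 (prior 1/4): the attendant opened locker 3, so this case is ruled out; weight (1/4)·0 = 0.
If it is in locker 4 (prior 1/4): locker 4 holds the prize so is unavailable; the attendant chooses uniformly among the 2 others, probability 1/2; weight (1/4)·(1/2) = 1/8.
The weights sum to 7/20.
So P(the prize voucher in locker 1 | the attendant opened locker 3) = (3/40) / (7/20) = 3/14.

3/14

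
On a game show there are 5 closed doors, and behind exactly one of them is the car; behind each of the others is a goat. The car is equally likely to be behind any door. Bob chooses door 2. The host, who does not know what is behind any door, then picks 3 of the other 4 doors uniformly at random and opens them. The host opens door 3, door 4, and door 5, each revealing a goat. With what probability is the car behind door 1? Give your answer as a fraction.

1/2

Consider each possible location of the car in turn.
If it is behind either of doors 1 and 2 (prior 1/5 each): the host picks exactly this set with probability 1/4 regardless, and none is the prize; weight (1/5)·(1/4) = 1/20 each.
If it is behind any of doors 3, 4, and 5 (prior 1/5 each): that door was opened and seen not to hold the prize — ruled out; weight (1/5)·0 = 0 each.
The weights sum to 1/10.
So P(the car behind door 1 | the host opened door 3, door 4, and door 5) = (1/20) / (1/10) = 1/2.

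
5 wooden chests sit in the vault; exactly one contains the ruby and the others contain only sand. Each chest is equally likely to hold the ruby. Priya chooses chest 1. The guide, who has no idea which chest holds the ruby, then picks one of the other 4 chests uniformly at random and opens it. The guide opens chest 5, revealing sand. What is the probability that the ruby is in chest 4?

Apply Bayes' rule, conditioning on where the ruby actually is.
If it is in any of chests 1, 2, 3, and 4 (prior 1/5 each): the guide picks chest 5 with probability 1/4 regardless, and it is not the prize; weight (1/5)·(1/4) = 1/20 each.
If it is in chest 5 (prior 1/5): the guide opened chest 5, so this case is ruled out; weight (1/5)·0 = 0.
The weights sum to 1/5.
So P(the ruby in chest 4 | the guide opened chest 5) = (1/20) / (1/5) = 1/4.

1/4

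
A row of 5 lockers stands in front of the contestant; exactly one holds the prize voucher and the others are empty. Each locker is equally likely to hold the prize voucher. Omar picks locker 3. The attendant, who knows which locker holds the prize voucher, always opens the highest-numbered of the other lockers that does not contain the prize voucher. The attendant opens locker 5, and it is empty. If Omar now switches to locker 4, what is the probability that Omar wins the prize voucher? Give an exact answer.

Apply Bayes' rule, conditioning on where the prize voucher actually is.
If it is in any of lockers 1, 2, 3, and 4 (prior 1/5 each): locker 5 is the highest-numbered option available, probability 1; weight (1/5)·1 = 1/5 each.
If it is in locker 5 (prior 1/5): the attendant opened locker 5, so this case is ruled out; weight (1/5)·0 = 0.
The weights sum to 4/5.
So P(the prize voucher in locker 4 | the attendant opened locker 5) = (1/5) / (4/5) = 1/4.

1/4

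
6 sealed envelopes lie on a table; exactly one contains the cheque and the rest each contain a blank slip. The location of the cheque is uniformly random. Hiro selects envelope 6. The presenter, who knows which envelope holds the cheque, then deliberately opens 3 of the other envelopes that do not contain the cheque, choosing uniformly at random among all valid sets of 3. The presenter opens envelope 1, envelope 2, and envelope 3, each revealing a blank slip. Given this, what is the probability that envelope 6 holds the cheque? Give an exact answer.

Consider each possible location of the cheque in turn.
If it is in any of envelopes 1, 2, and 3 (prior 1/6 each): that envelope was opened and seen not to hold the prize — ruled out; weight (1/6)·0 = 0 each.
If it is in either of envelopes 4 and 5 (prior 1/6 each): the presenter has 4 equally likely choices, so probability 1/4; weight (1/6)·(1/4) = 1/24 each.
If it is in envelope 6 (prior 1/6): the presenter has 10 equally likely choices, so probability 1/10; weight (1/6)·(1/10) = 1/60.
The weights sum to 1/10.
So P(the cheque in envelope 6 | the presenter opened envelope 1, envelope 2, and envelope 3) = (1/60) / (1/10) = 1/6.

1/6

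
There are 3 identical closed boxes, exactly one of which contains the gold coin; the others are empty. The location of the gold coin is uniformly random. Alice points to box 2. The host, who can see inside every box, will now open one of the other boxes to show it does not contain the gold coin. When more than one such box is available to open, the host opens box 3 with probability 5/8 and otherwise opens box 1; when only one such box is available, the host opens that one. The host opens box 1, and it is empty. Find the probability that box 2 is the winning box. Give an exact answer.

3/11

Consider each possible location of the gold coin in turn.
If it is in box 1 (prior 1/3): the host opened box 1, so this case is ruled out; weight (1/3)·0 = 0.
If it is in box 2 (prior 1/3): box 3 is available but not opened, probability 3/8; weight (1/3)·(3/8) = 1/8.
If it is in box 3 (prior 1/3): only box 1 is available, probability 1; weight (1/3)·1 = 1/3.
The weights sum to 11/24.
So P(the gold coin in box 2 | the host opened box 1) = (1/8) / (11/24) = 3/11.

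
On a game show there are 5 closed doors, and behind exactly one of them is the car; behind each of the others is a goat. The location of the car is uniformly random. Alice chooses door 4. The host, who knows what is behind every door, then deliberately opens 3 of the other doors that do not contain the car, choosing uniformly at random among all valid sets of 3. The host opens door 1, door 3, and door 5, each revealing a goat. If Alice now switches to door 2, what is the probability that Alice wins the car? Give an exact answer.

4/5

Condition on the true location of the car.
If it is behind any of doors 1, 3, and 5 (prior 1/5 each): that door was opened and seen not to hold the prize — ruled out; weight (1/5)·0 = 0 each.
If it is behind door 2 (prior 1/5): the host has no choice, probability 1; weight (1/5)·1 = 1/5.
If it is behind door 4 (prior 1/5): the host has 4 equally likely choices, so probability 1/4; weight (1/5)·(1/4) = 1/20.
The weights sum to 1/4.
So P(the car behind door 2 | the host opened door 1, door 3, and door 5) = (1/5) / (1/4) = 4/5.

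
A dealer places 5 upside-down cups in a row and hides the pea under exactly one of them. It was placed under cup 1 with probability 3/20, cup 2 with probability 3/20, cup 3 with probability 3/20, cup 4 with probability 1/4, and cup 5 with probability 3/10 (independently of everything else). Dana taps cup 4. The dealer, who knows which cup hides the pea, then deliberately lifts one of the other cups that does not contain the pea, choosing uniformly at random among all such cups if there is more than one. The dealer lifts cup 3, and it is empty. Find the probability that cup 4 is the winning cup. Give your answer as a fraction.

5/21

Condition on the true location of the pea.
If it is under either of cups 1 and 2 (prior 3/20 each): the dealer has 3 equally likely choices, so probability 1/3; weight (3/20)·(1/3) = 1/20 each.
If it is under cup 3 (prior 3/20): the dealer opened cup 3, so this case is ruled out; weight (3/20)·0 = 0.
If it is under cup 4 (prior 1/4): the dealer has 4 equally likely choices, so probability 1/4; weight (1/4)·(1/4) = 1/16.
If it is under cup 5 (prior 3/10): the dealer has 3 equally likely choices, so probability 1/3; weight (3/10)·(1/3) = 1/10.
The weights sum to 21/80.
So P(the pea under cup 4 | the dealer opened cup 3) = (1/16) / (21/80) = 5/21.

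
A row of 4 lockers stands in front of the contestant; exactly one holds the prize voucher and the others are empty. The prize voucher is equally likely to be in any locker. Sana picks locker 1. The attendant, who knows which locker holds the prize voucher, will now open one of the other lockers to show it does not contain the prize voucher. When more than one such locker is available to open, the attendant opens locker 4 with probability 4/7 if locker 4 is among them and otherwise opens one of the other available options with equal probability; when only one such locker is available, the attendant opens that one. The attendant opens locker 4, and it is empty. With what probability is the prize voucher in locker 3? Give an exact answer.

Apply Bayes' rule, conditioning on where the prize voucher actually is.
If it is in any of lockers 1, 2, and 3 (prior 1/4 each): locker 4 is available, opened with probability 4/7; weight (1/4)·(4/7) = 1/7 each.
If it is in locker 4 (prior 1/4): the attendant opened locker 4, so this case is ruled out; weight (1/4)·0 = 0.
The weights sum to 3/7.
So P(the prize voucher in locker 3 | the attendant opened locker 4) = (1/7) / (3/7) = 1/3.

1/3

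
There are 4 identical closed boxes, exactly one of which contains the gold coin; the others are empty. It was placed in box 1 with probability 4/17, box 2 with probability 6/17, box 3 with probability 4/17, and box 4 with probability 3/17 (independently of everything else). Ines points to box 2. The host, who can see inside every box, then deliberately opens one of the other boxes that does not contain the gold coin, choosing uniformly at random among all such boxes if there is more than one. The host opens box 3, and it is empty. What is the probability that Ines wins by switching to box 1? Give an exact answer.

4/11

Condition on the true location of the gold coin.
If it is in box 1 (prior 4/17): the host has 2 equally likely choices, so probability 1/2; weight (4/17)·(1/2) = 2/17.
If it is in box 2 (prior 6/17): the host has 3 equally likely choices, so probability 1/3; weight (6/17)·(1/3) = 2/17.
If it is in box 3 (prior 4/17): the host opened box 3, so this case is ruled out; weight (4/17)·0 = 0.
If it is in box 4 (prior 3/17): the host has 2 equally likely choices, so probability 1/2; weight (3/17)·(1/2) = 3/34.
The weights sum to 11/34.
So P(the gold coin in box 1 | the host opened box 3) = (2/17) / (11/34) = 4/11.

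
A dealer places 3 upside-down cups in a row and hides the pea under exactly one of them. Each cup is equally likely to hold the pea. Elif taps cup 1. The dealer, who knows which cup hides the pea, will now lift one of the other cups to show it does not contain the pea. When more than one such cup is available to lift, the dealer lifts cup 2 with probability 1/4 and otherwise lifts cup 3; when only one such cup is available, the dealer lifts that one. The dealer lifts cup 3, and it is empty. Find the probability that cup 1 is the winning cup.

Apply Bayes' rule, conditioning on where the pea actually is.
If it is under cup 1 (prior 1/3): cup 2 is available but not opened, probability 3/4; weight (1/3)·(3/4) = 1/4.
If it is under cup 2 (prior 1/3): only cup 3 is available, probability 1; weight (1/3)·1 = 1/3.
If it is under cup 3 (prior 1/3): the dealer opened cup 3, so this case is ruled out; weight (1/3)·0 = 0.
The weights sum to 7/12.
So P(the pea under cup 1 | the dealer opened cup 3) = (1/4) / (7/12) = 3/7.

3/7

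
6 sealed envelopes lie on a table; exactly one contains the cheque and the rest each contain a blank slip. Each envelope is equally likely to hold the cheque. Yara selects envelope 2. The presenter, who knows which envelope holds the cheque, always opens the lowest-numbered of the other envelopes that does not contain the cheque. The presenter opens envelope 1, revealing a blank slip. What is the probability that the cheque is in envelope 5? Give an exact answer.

Consider each possible location of the cheque in turn.
If it is in envelope 1 (prior 1/6): the presenter opened envelope 1, so this case is ruled out; weight (1/6)·0 = 0.
If it is in any of envelopes 2, 3, 4, 5, and 6 (prior 1/6 each): envelope 1 is the lowest-numbered option available, probability 1; weight (1/6)·1 = 1/6 each.
The weights sum to 5/6.
So P(the cheque in envelope 5 | the presenter opened envelope 1) = (1/6) / (5/6) = 1/5.

1/5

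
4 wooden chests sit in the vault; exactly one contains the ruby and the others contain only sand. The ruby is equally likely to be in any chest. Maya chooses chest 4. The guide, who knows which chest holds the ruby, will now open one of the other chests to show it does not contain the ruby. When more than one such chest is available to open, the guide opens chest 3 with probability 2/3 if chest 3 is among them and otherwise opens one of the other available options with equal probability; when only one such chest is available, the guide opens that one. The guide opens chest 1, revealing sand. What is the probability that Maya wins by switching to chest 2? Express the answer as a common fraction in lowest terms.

Consider each possible location of the ruby in turn.
If it is in chest 1 (prior 1/4): the guide opened chest 1, so this case is ruled out; weight (1/4)·0 = 0.
If it is in chest 2 (prior 1/4): chest 3 is available but not opened, probability 1/3; weight (1/4)·(1/3) = 1/12.
If it is in chest 3 (prior 1/4): chest 3 holds the prize so is unavailable; the guide chooses uniformly among the 2 others, probability 1/2; weight (1/4)·(1/2) = 1/8.
If it is in chest 4 (prior 1/4): chest 3 is available but not opened; chest 1 gets probability (1 − 2/3)/2 = 1/6; weight (1/4)·(1/6) = 1/24.
The weights sum to 1/4.
So P(the ruby in chest 2 | the guide opened chest 1) = (1/12) / (1/4) = 1/3.

1/3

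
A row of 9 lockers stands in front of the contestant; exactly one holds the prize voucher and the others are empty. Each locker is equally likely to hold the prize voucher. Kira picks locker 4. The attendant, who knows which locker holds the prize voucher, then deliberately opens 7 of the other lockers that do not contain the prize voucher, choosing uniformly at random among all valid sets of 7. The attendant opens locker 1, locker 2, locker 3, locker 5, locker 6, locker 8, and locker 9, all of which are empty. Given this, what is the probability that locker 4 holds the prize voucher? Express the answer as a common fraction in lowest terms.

1/9

Condition on the true location of the prize voucher.
If it is in any of lockers 1, 2, 3, 5, 6, 8, and 9 (prior 1/9 each): that locker was opened and seen not to hold the prize — ruled out; weight (1/9)·0 = 0 each.
If it is in locker 4 (prior 1/9): the attendant has 8 equally likely choices, so probability 1/8; weight (1/9)·(1/8) = 1/72.
If it is in locker 7 (prior 1/9): the attendant has no choice, probability 1; weight (1/9)·1 = 1/9.
The weights sum to 1/8.
So P(the prize voucher in locker 4 | the attendant opened locker 1, locker 2, locker 3, locker 5, locker 6, locker 8, and locker 9) = (1/72) / (1/8) = 1/9.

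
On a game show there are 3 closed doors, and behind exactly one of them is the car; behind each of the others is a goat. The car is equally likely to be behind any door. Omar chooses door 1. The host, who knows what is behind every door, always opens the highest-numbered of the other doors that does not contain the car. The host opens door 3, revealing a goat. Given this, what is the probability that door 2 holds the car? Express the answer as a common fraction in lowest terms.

1/2

Condition on the true location of the car.
If it is behind either of doors 1 and 2 (prior 1/3 each): door 3 is the highest-numbered option available, probability 1; weight (1/3)·1 = 1/3 each.
If it is behind door 3 (prior 1/3): the host opened door 3, so this case is ruled out; weight (1/3)·0 = 0.
The weights sum to 2/3.
So P(the car behind door 2 | the host opened door 3) = (1/3) / (2/3) = 1/2.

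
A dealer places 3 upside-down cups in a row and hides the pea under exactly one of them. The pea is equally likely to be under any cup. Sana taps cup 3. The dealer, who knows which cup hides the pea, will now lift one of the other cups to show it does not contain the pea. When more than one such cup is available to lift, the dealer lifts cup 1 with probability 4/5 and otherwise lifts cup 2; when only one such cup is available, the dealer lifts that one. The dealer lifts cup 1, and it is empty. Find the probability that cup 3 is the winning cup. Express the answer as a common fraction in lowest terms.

Consider each possible location of the pea in turn.
If it is under cup 1 (prior 1/3): the dealer opened cup 1, so this case is ruled out; weight (1/3)·0 = 0.
If it is under cup 2 (prior 1/3): only cup 1 is available, probability 1; weight (1/3)·1 = 1/3.
If it is under cup 3 (prior 1/3): cup 1 is available, opened with probability 4/5; weight (1/3)·(4/5) = 4/15.
The weights sum to 3/5.
So P(the pea under cup 3 | the dealer opened cup 1) = (4/15) / (3/5) = 4/9.

4/9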